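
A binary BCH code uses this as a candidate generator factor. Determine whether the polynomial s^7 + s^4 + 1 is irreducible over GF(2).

Yes

Write h(s) = s^7 + s^4 + 1.
Check for roots in GF(2): h(0) = 1; h(1) = 1.
No roots, so no linear factors.
Monic irreducibles of degree 2 over GF(2): s^2 + s + 1.
None of them divide h (all give nonzero remainder).
Monic irreducibles of degree 3 over GF(2): s^3 + s + 1, s^3 + s^2 + 1.
None of them divide h (all give nonzero remainder).
No irreducible factor of degree ≤ 3 exists, so h is irreducible over GF(2).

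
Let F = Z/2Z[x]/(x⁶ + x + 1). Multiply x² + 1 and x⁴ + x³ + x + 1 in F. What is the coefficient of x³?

Multiply in Z/2Z[x]: (x² + 1)·(x⁴ + x³ + x + 1) = x⁶ + x⁵ + x⁴ + x² + x + 1.
Reduce using x⁶ ≡ x + 1 (mod x⁶ + x + 1).
Reduced: x⁵ + x⁴ + x².

0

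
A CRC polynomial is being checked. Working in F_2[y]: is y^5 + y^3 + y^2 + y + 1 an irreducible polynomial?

Write g(y) = y^5 + y^3 + y^2 + y + 1.
Check for roots in F_2: g(0) = 1; g(1) = 1.
No roots, so no linear factors.
Monic irreducibles of degree 2 over GF(2): y^2 + y + 1.
None of them divide g (all give nonzero remainder).
No irreducible factor of degree ≤ 2 exists, so g is irreducible over GF(2).

Yes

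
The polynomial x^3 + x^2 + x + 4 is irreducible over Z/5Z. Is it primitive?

Write f(x) = x^3 + x^2 + x + 4.
|GF(5^3)^×| = 5^3 − 1 = 124. Prime factorization: 124 = 2^2·31.
f is primitive ⇔ x has order 124 in GF(5)[x]/(f), i.e. x^(124/q) ≠ 1 for each prime q | 124.
x^(62) mod f = 1
x^(4) mod f = 2x + 4.
Since x^(62) = 1, the order of x divides 62 < 124; not primitive.

No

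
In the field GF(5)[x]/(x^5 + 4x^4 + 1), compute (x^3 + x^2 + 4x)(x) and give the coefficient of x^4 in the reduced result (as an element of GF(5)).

1

Multiply in GF(5)[x]: (x^3 + x^2 + 4x)·(x) = x^4 + x^3 + 4x^2.
Reduced: x^4 + x^3 + 4x^2.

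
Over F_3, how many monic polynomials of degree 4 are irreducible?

x^(3^4) − x is the product of all monic irreducibles of degree dividing 4; Möbius inversion gives N = (1/4) Σ μ(4/d)·3^d.
Divisors of 4: 1, 2, 4; μ(4/d) for each: 0, -1, 1.
Σ = − 3^2 + 3^4 = 72.
N = 72/4 = 18.

18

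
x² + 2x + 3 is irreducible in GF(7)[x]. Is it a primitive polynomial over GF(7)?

Yes

Write f(x) = x² + 2x + 3.
|GF(7^2)^×| = 7^2 − 1 = 48. Prime factorization: 48 = 2^4·3.
f is primitive ⇔ x has order 48 in GF(7)[x]/(f), i.e. x^(48/q) ≠ 1 for each prime q | 48.
x^(24) mod f = 6.
x^(16) mod f = 2.
None equal 1, so x has full order 48; f is primitive.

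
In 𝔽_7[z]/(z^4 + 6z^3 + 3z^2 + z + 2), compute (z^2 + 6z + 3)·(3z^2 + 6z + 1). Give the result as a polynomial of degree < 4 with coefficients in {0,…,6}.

Multiply in 𝔽_7[z]: (z^2 + 6z + 3)·(3z^2 + 6z + 1) = 3z^4 + 3z^3 + 4z^2 + 3z + 3.
Reduce using z^4 ≡ z^3 + 4z^2 + 6z + 5 (mod z^4 + 6z^3 + 3z^2 + z + 2).
Reduced: 6z^3 + 2z^2 + 4.

6z^3 + 2z^2 + 4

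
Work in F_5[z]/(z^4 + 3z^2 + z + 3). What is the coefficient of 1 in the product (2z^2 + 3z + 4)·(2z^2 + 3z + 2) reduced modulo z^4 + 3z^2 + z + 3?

1

Multiply in F_5[z]: (2z^2 + 3z + 4)·(2z^2 + 3z + 2) = 4z^4 + 2z^3 + z^2 + 3z + 3.
Reduce using z^4 ≡ 2z^2 + 4z + 2 (mod z^4 + 3z^2 + z + 3).
Reduced: 2z^3 + 4z^2 + 4z + 1.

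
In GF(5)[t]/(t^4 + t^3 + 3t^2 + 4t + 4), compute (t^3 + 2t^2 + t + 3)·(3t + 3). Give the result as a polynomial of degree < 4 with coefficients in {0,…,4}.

Multiply in GF(5)[t]: (t^3 + 2t^2 + t + 3)·(3t + 3) = 3t^4 + 4t^3 + 4t^2 + 2t + 4.
Reduce using t^4 ≡ 4t^3 + 2t^2 + t + 1 (mod t^4 + t^3 + 3t^2 + 4t + 4).
Reduced: t^3 + 2.

t^3 + 2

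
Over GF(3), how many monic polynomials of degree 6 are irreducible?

x^(3^6) − x is the product of all monic irreducibles of degree dividing 6; Möbius inversion gives N = (1/6) Σ μ(6/d)·3^d.
Divisors of 6: 1, 2, 3, 6; μ(6/d) for each: 1, -1, -1, 1.
Σ = 3^1 − 3^2 − 3^3 + 3^6 = 696.
N = 696/6 = 116.

116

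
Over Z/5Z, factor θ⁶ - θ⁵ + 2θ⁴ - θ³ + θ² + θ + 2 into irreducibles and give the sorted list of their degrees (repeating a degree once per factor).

Write h(θ) = θ⁶ - θ⁵ + 2θ⁴ - θ³ + θ² + θ + 2.
Roots in Z/5Z: h(0) = 2; h(1) = 0 → root; h(2) = 4; h(3) = 0 → root; h(4) = 2.
Linear factors from roots: (θ - 1), (θ + 2).
Complete factorization: h(θ) = (θ + 2)·(θ - 1)·(θ² - 2)·(θ² - 2θ - 2).
Factor degrees with multiplicity: 1 + 1 + 2 + 2 = 6.

1, 1, 2, 2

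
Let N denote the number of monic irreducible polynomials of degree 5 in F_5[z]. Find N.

x^(5^5) − x is the product of all monic irreducibles of degree dividing 5; Möbius inversion gives N = (1/5) Σ μ(5/d)·5^d.
Divisors of 5: 1, 5; μ(5/d) for each: -1, 1.
Σ = − 5^1 + 5^5 = 3120.
N = 3120/5 = 624.

624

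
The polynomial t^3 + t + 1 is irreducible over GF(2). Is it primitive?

Write f(t) = t^3 + t + 1.
|GF(2^3)^×| = 2^3 − 1 = 7. Prime factorization: 7 = 7.
f is primitive ⇔ t has order 7 in GF(2)[t]/(f), i.e. t^(7/q) ≠ 1 for each prime q | 7.
t^(1) mod f = t.
None equal 1, so t has full order 7; f is primitive.

Yes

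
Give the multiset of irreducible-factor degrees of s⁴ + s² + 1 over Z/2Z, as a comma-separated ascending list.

2, 2

Write g(s) = s⁴ + s² + 1.
Roots in Z/2Z: g(0) = 1; g(1) = 1.
Complete factorization: g(s) = (s² + s + 1)^2.
Factor degrees with multiplicity: 2 + 2 = 4.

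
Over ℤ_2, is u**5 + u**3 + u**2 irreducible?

No

Write h(u) = u**5 + u**3 + u**2.
Check for roots in ℤ_2: h(0) = 0 → root; h(1) = 1.
h(0) = 0, so (u) divides h(u); h is reducible.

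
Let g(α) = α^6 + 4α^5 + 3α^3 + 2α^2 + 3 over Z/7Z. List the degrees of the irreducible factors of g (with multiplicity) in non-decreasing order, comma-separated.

1, 2, 3

Linear factors from roots: (α + 2).
Complete factorization: g(α) = (α + 2)·(α^2 + 2α + 3)·(α^3 + 4).
Factor degrees with multiplicity: 1 + 2 + 3 = 6.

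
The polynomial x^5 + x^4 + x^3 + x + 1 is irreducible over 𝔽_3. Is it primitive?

Yes

Write f(x) = x^5 + x^4 + x^3 + x + 1.
|GF(3^5)^×| = 3^5 − 1 = 242. Prime factorization: 242 = 2·11^2.
f is primitive ⇔ x has order 242 in GF(3)[x]/(f), i.e. x^(242/q) ≠ 1 for each prime q | 242.
x^(121) mod f = 2.
x^(22) mod f = x^4 + 2x^3 + x^2 + 1.
None equal 1, so x has full order 242; f is primitive.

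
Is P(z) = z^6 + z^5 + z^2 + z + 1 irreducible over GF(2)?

Check for roots in GF(2): P(0) = 1; P(1) = 1.
No roots, so no linear factors.
Monic irreducibles of degree 2 over GF(2): z^2 + z + 1.
None of them divide P (all give nonzero remainder).
Monic irreducibles of degree 3 over GF(2): z^3 + z + 1, z^3 + z^2 + 1.
None of them divide P (all give nonzero remainder).
No irreducible factor of degree ≤ 3 exists, so P is irreducible over GF(2).

Yes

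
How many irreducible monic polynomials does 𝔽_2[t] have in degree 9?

56

Gauss's count: N_{2}(9) = (1/9) Σ_{d|9} μ(9/d)·2^d.
Divisors of 9: 1, 3, 9; μ(9/d) for each: 0, -1, 1.
Σ = − 2^3 + 2^9 = 504.
N = 504/9 = 56.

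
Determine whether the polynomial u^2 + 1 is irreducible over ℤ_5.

No

Write h(u) = u^2 + 1.
Check for roots in ℤ_5: h(0) = 1; h(1) = 2; h(2) = 0 → root; h(3) = 0 → root; h(4) = 2.
h(2) = 0, so (u − 2) divides h(u); h is reducible.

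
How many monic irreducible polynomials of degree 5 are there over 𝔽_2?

6

By the necklace-counting formula, N_2(5) = (1/5) Σ_{d|5} μ(5/d)·2^d.
Divisors of 5: 1, 5; μ(5/d) for each: -1, 1.
Σ = − 2^1 + 2^5 = 30.
N = 30/5 = 6.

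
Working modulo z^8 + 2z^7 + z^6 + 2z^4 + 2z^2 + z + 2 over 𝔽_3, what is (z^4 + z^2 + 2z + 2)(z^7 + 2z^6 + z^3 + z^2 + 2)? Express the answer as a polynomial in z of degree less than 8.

z^6 + 2z^5 + 2z^4 + 2z^3 + 2z^2 + 2

Multiply in 𝔽_3[z]: (z^4 + z^2 + 2z + 2)·(z^7 + 2z^6 + z^3 + z^2 + 2) = z^11 + 2z^10 + z^9 + z^8 + z^7 + 2z^6 + z^5 + 2z^4 + z^3 + z^2 + z + 1.
Reduce using z^8 ≡ z^7 + 2z^6 + z^4 + z^2 + 2z + 1 (mod z^8 + 2z^7 + z^6 + 2z^4 + 2z^2 + z + 2).
Reduced: z^6 + 2z^5 + 2z^4 + 2z^3 + 2z^2 + 2.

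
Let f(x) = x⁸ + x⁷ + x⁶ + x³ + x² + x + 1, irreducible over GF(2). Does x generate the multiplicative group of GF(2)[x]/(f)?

Yes

|GF(2^8)^×| = 2^8 − 1 = 255. Prime factorization: 255 = 3·5·17.
f is primitive ⇔ x has order 255 in GF(2)[x]/(f), i.e. x^(255/q) ≠ 1 for each prime q | 255.
x^(85) mod f = x⁵ + x⁴ + x³ + x² + 1.
x^(51) mod f = x⁶ + x³.
x^(15) mod f = x⁵ + x⁴ + x³ + x + 1.
None equal 1, so x has full order 255; f is primitive.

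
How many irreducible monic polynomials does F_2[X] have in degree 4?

3

The number of monic irreducibles of degree 4 over GF(2) is (1/4)·Σ_{d∣4} μ(4/d) 2^d.
Divisors of 4: 1, 2, 4; μ(4/d) for each: 0, -1, 1.
Σ = − 2^2 + 2^4 = 12.
N = 12/4 = 3.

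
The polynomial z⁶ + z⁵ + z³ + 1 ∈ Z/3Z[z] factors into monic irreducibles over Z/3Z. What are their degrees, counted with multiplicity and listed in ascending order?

1, 2, 3

Write f(z) = z⁶ + z⁵ + z³ + 1.
Roots in Z/3Z: f(0) = 1; f(1) = 1; f(2) = 0 → root.
Linear factors from roots: (z + 1).
Complete factorization: f(z) = (z + 1)·(z² + 1)·(z³ - z + 1).
Factor degrees with multiplicity: 1 + 2 + 3 = 6.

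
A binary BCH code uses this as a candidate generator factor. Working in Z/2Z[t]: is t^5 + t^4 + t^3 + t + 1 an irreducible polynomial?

Yes

Write P(t) = t^5 + t^4 + t^3 + t + 1.
Check for roots in Z/2Z: P(0) = 1; P(1) = 1.
No roots, so no linear factors.
Monic irreducibles of degree 2 over GF(2): t^2 + t + 1.
None of them divide P (all give nonzero remainder).
No irreducible factor of degree ≤ 2 exists, so P is irreducible over GF(2).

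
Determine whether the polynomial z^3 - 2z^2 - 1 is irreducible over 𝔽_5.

Write m(z) = z^3 - 2z^2 - 1.
Check for roots in 𝔽_5: m(0) = 4; m(1) = 3; m(2) = 4; m(3) = 3; m(4) = 1.
No roots. A degree-3 polynomial over a field with no linear factor is irreducible.

Yes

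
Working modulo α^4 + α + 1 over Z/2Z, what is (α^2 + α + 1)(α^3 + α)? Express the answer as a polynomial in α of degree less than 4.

Multiply in Z/2Z[α]: (α^2 + α + 1)·(α^3 + α) = α^5 + α^4 + α^2 + α.
Reduce using α^4 ≡ α + 1 (mod α^4 + α + 1).
Reduced: α + 1.

α + 1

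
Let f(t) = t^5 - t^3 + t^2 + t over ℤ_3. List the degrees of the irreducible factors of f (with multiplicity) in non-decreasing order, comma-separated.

1, 1, 3

Roots in ℤ_3: f(0) = 0 → root; f(1) = 2; f(2) = 0 → root.
Linear factors from roots: (t), (t + 1).
Complete factorization: f(t) = (t)·(t + 1)·(t^3 - t^2 + 1).
Factor degrees with multiplicity: 1 + 1 + 3 = 5.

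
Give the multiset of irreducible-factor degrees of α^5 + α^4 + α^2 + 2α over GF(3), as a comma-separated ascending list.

1, 2, 2

Write h(α) = α^5 + α^4 + α^2 + 2α.
Roots in GF(3): h(0) = 0 → root; h(1) = 2; h(2) = 2.
Linear factors from roots: (α).
Complete factorization: h(α) = (α)·(α^2 + 1)·(α^2 + α + 2).
Factor degrees with multiplicity: 1 + 2 + 2 = 5.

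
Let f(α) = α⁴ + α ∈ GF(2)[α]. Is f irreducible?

Check for roots in GF(2): f(0) = 0 → root; f(1) = 0 → root.
f(0) = 0, so (α) divides f(α); f is reducible.

No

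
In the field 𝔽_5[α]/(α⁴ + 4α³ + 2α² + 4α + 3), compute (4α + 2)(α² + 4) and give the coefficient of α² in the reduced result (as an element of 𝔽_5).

Multiply in 𝔽_5[α]: (4α + 2)·(α² + 4) = 4α³ + 2α² + α + 3.
Reduced: 4α³ + 2α² + α + 3.

2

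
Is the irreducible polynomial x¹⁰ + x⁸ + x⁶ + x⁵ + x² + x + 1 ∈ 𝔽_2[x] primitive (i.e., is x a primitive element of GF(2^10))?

Write f(x) = x¹⁰ + x⁸ + x⁶ + x⁵ + x² + x + 1.
|GF(2^10)^×| = 2^10 − 1 = 1023. Prime factorization: 1023 = 3·11·31.
f is primitive ⇔ x has order 1023 in GF(2)[x]/(f), i.e. x^(1023/q) ≠ 1 for each prime q | 1023.
x^(341) mod f = 1
x^(93) mod f = x⁹ + x⁸ + x⁶ + x³ + x² + x.
x^(33) mod f = x⁹ + x⁷ + x.
Since x^(341) = 1, the order of x divides 341 < 1023; not primitive.

No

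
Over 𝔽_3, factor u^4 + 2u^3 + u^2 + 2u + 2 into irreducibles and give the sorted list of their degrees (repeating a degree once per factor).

Write h(u) = u^4 + 2u^3 + u^2 + 2u + 2.
Roots in 𝔽_3: h(0) = 2; h(1) = 2; h(2) = 0 → root.
Linear factors from roots: (u + 1).
Complete factorization: h(u) = (u + 1)·(u^3 + u^2 + 2).
Factor degrees with multiplicity: 1 + 3 = 4.

1, 3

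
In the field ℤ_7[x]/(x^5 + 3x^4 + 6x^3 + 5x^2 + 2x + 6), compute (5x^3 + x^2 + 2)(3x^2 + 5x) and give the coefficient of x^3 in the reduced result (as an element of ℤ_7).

6

Multiply in ℤ_7[x]: (5x^3 + x^2 + 2)·(3x^2 + 5x) = x^5 + 5x^3 + 6x^2 + 3x.
Reduce using x^5 ≡ 4x^4 + x^3 + 2x^2 + 5x + 1 (mod x^5 + 3x^4 + 6x^3 + 5x^2 + 2x + 6).
Reduced: 4x^4 + 6x^3 + x^2 + x + 1.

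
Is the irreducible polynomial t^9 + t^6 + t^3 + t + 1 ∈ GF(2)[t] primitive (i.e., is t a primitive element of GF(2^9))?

No

Write f(t) = t^9 + t^6 + t^3 + t + 1.
|GF(2^9)^×| = 2^9 − 1 = 511. Prime factorization: 511 = 7·73.
f is primitive ⇔ t has order 511 in GF(2)[t]/(f), i.e. t^(511/q) ≠ 1 for each prime q | 511.
t^(73) mod f = 1
t^(7) mod f = t^7.
Since t^(73) = 1, the order of t divides 73 < 511; not primitive.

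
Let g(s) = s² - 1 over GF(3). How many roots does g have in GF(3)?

2

Evaluate at each of the 3 elements of GF(3):
g(0) = 2; g(1) = 0 → root; g(2) = 0 → root.
Roots: {1, 2}.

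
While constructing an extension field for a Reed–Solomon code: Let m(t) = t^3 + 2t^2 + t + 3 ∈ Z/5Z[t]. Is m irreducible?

Check for roots in Z/5Z: m(0) = 3; m(1) = 2; m(2) = 1; m(3) = 1; m(4) = 3.
No roots. A degree-3 polynomial over a field with no linear factor is irreducible.

Yes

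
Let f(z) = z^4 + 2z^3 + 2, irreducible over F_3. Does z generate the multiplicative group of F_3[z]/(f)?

Yes

|GF(3^4)^×| = 3^4 − 1 = 80. Prime factorization: 80 = 2^4·5.
f is primitive ⇔ z has order 80 in GF(3)[z]/(f), i.e. z^(80/q) ≠ 1 for each prime q | 80.
z^(40) mod f = 2.
z^(16) mod f = 2z^2 + z + 2.
None equal 1, so z has full order 80; f is primitive.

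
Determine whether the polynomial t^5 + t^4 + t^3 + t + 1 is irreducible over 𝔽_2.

Write g(t) = t^5 + t^4 + t^3 + t + 1.
Check for roots in 𝔽_2: g(0) = 1; g(1) = 1.
No roots, so no linear factors.
Monic irreducibles of degree 2 over GF(2): t^2 + t + 1.
None of them divide g (all give nonzero remainder).
No irreducible factor of degree ≤ 2 exists, so g is irreducible over GF(2).

Yes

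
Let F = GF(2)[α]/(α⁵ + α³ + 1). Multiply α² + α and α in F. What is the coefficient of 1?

0

Multiply in GF(2)[α]: (α² + α)·(α) = α³ + α².
Reduced: α³ + α².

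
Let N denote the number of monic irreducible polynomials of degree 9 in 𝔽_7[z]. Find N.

x^(7^9) − x is the product of all monic irreducibles of degree dividing 9; Möbius inversion gives N = (1/9) Σ μ(9/d)·7^d.
Divisors of 9: 1, 3, 9; μ(9/d) for each: 0, -1, 1.
Σ = − 7^3 + 7^9 = 40353264.
N = 40353264/9 = 4483696.

4483696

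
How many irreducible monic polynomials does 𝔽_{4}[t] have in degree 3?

20

The number of monic irreducibles of degree 3 over GF(4) is (1/3)·Σ_{d∣3} μ(3/d) 4^d.
Divisors of 3: 1, 3; μ(3/d) for each: -1, 1.
Σ = − 4^1 + 4^3 = 60.
N = 60/3 = 20.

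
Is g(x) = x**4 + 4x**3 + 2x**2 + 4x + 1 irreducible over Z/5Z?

Check for roots in Z/5Z: g(0) = 1; g(1) = 2; g(2) = 0 → root; g(3) = 0 → root; g(4) = 1.
g(2) = 0, so (x − 2) divides g(x); g is reducible.

No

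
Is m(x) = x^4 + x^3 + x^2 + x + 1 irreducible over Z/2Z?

Yes

Check for roots in Z/2Z: m(0) = 1; m(1) = 1.
No roots, so no linear factors.
Monic irreducibles of degree 2 over GF(2): x^2 + x + 1.
None of them divide m (all give nonzero remainder).
No irreducible factor of degree ≤ 2 exists, so m is irreducible over GF(2).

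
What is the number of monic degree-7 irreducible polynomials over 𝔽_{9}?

683280

Gauss's count: N_{9}(7) = (1/7) Σ_{d|7} μ(7/d)·9^d.
Divisors of 7: 1, 7; μ(7/d) for each: -1, 1.
Σ = − 9^1 + 9^7 = 4782960.
N = 4782960/7 = 683280.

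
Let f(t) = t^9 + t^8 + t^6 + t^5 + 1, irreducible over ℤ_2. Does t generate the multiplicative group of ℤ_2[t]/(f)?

Yes

|GF(2^9)^×| = 2^9 − 1 = 511. Prime factorization: 511 = 7·73.
f is primitive ⇔ t has order 511 in GF(2)[t]/(f), i.e. t^(511/q) ≠ 1 for each prime q | 511.
t^(73) mod f = t^8 + t^5 + t^2 + 1.
t^(7) mod f = t^7.
None equal 1, so t has full order 511; f is primitive.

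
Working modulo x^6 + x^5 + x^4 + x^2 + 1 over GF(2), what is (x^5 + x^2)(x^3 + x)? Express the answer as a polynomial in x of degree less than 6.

x^5 + x + 1

Multiply in GF(2)[x]: (x^5 + x^2)·(x^3 + x) = x^8 + x^6 + x^5 + x^3.
Reduce using x^6 ≡ x^5 + x^4 + x^2 + 1 (mod x^6 + x^5 + x^4 + x^2 + 1).
Reduced: x^5 + x + 1.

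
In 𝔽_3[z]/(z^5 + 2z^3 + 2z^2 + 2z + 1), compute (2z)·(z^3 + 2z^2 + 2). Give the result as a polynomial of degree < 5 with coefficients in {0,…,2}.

Multiply in 𝔽_3[z]: (2z)·(z^3 + 2z^2 + 2) = 2z^4 + z^3 + z.
Reduced: 2z^4 + z^3 + z.

2z^4 + z^3 + z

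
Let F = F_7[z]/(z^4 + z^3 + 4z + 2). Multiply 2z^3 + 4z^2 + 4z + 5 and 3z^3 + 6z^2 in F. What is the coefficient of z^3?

4

Multiply in F_7[z]: (2z^3 + 4z^2 + 4z + 5)·(3z^3 + 6z^2) = 6z^6 + 3z^5 + z^4 + 4z^3 + 2z^2.
Reduce using z^4 ≡ 6z^3 + 3z + 5 (mod z^4 + z^3 + 4z + 2).
Reduced: 4z^3 + 2z^2 + 4z + 6.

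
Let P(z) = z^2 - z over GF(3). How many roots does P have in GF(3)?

2

Evaluate at each of the 3 elements of GF(3):
P(0) = 0 → root; P(1) = 0 → root; P(2) = 2.
Roots: {0, 1}.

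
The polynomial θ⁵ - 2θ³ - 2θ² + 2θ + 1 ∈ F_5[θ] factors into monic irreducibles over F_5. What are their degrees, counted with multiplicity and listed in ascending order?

1, 2, 2

Write h(θ) = θ⁵ - 2θ³ - 2θ² + 2θ + 1.
Roots in F_5: h(0) = 1; h(1) = 0 → root; h(2) = 3; h(3) = 3; h(4) = 3.
Linear factors from roots: (θ - 1).
Complete factorization: h(θ) = (θ - 1)·(θ² + 2)·(θ² + θ + 2).
Factor degrees with multiplicity: 1 + 2 + 2 = 5.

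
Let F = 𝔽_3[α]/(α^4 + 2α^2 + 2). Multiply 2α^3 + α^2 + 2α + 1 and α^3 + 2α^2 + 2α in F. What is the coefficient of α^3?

0

Multiply in 𝔽_3[α]: (2α^3 + α^2 + 2α + 1)·(α^3 + 2α^2 + 2α) = 2α^6 + 2α^5 + 2α^4 + α^3 + 2α.
Reduce using α^4 ≡ α^2 + 1 (mod α^4 + 2α^2 + 2).
Reduced: α + 1.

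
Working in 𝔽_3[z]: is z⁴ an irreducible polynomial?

Write h(z) = z⁴.
Check for roots in 𝔽_3: h(0) = 0 → root; h(1) = 1; h(2) = 1.
h(0) = 0, so (z) divides h(z); h is reducible.

No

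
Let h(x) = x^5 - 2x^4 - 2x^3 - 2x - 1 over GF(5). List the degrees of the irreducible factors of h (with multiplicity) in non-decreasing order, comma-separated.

1, 1, 1, 2

Roots in GF(5): h(0) = 4; h(1) = 4; h(2) = 4; h(3) = 0 → root; h(4) = 0 → root.
Linear factors from roots: (x + 2), (x + 1).
Complete factorization: h(x) = (x + 2)·(x + 1)^2·(x^2 - x + 2).
Factor degrees with multiplicity: 1 + 1 + 1 + 2 = 5.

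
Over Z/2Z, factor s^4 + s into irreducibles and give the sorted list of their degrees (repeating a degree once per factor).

1, 1, 2

Write g(s) = s^4 + s.
Roots in Z/2Z: g(0) = 0 → root; g(1) = 0 → root.
Linear factors from roots: (s), (s + 1).
Complete factorization: g(s) = (s)·(s + 1)·(s^2 + s + 1).
Factor degrees with multiplicity: 1 + 1 + 2 = 4.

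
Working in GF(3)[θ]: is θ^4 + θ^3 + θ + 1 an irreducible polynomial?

Write P(θ) = θ^4 + θ^3 + θ + 1.
Check for roots in GF(3): P(0) = 1; P(1) = 1; P(2) = 0 → root.
P(2) = 0, so (θ − 2) divides P(θ); P is reducible.

No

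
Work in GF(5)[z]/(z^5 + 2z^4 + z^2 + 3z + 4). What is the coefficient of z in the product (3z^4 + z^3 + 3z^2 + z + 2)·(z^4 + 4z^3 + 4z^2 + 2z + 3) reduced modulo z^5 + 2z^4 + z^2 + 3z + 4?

2

Multiply in GF(5)[z]: (3z^4 + z^3 + 3z^2 + z + 2)·(z^4 + 4z^3 + 4z^2 + 2z + 3) = 3z^8 + 3z^7 + 4z^6 + 3z^5 + 4z^4 + z^3 + 4z^2 + 2z + 1.
Reduce using z^5 ≡ 3z^4 + 4z^2 + 2z + 1 (mod z^5 + 2z^4 + z^2 + 3z + 4).
Reduced: 3z^4 + 3z^3 + z^2 + 2z + 1.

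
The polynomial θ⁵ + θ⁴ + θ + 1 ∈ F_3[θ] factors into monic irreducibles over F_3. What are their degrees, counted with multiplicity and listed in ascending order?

1, 2, 2

Write h(θ) = θ⁵ + θ⁴ + θ + 1.
Roots in F_3: h(0) = 1; h(1) = 1; h(2) = 0 → root.
Linear factors from roots: (θ + 1).
Complete factorization: h(θ) = (θ + 1)·(θ² + θ + 2)·(θ² + 2θ + 2).
Factor degrees with multiplicity: 1 + 2 + 2 = 5.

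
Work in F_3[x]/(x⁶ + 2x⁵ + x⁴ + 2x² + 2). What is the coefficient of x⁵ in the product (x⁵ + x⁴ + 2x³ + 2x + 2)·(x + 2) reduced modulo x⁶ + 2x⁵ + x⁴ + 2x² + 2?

1

Multiply in F_3[x]: (x⁵ + x⁴ + 2x³ + 2x + 2)·(x + 2) = x⁶ + x⁴ + x³ + 2x² + 1.
Reduce using x⁶ ≡ x⁵ + 2x⁴ + x² + 1 (mod x⁶ + 2x⁵ + x⁴ + 2x² + 2).
Reduced: x⁵ + x³ + 2.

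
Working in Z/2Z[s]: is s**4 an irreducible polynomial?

No

Write m(s) = s**4.
Check for roots in Z/2Z: m(0) = 0 → root; m(1) = 1.
m(0) = 0, so (s) divides m(s); m is reducible.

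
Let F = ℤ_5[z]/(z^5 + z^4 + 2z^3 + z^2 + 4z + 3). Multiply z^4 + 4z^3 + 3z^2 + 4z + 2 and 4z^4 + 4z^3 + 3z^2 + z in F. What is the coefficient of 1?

1

Multiply in ℤ_5[z]: (z^4 + 4z^3 + 3z^2 + 4z + 2)·(4z^4 + 4z^3 + 3z^2 + z) = 4z^8 + z^6 + z^5 + 2z^4 + 3z^3 + 2z.
Reduce using z^5 ≡ 4z^4 + 3z^3 + 4z^2 + z + 2 (mod z^5 + z^4 + 2z^3 + z^2 + 4z + 3).
Reduced: 3z^4 + 4z^3 + z^2 + 4z + 1.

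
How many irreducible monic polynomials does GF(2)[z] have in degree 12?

335

x^(2^12) − x is the product of all monic irreducibles of degree dividing 12; Möbius inversion gives N = (1/12) Σ μ(12/d)·2^d.
Divisors of 12: 1, 2, 3, 4, 6, 12; μ(12/d) for each: 0, 1, 0, -1, -1, 1.
Σ = 2^2 − 2^4 − 2^6 + 2^12 = 4020.
N = 4020/12 = 335.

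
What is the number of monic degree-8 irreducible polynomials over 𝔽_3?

810

x^(3^8) − x is the product of all monic irreducibles of degree dividing 8; Möbius inversion gives N = (1/8) Σ μ(8/d)·3^d.
Divisors of 8: 1, 2, 4, 8; μ(8/d) for each: 0, 0, -1, 1.
Σ = − 3^4 + 3^8 = 6480.
N = 6480/8 = 810.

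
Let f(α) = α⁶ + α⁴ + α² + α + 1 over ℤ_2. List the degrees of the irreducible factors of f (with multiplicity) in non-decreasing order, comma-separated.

Roots in ℤ_2: f(0) = 1; f(1) = 1.
Complete factorization: f(α) = (α⁶ + α⁴ + α² + α + 1).
Factor degrees with multiplicity: 6 = 6.

6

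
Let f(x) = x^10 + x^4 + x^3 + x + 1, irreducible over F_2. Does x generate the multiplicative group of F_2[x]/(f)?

|GF(2^10)^×| = 2^10 − 1 = 1023. Prime factorization: 1023 = 3·11·31.
f is primitive ⇔ x has order 1023 in GF(2)[x]/(f), i.e. x^(1023/q) ≠ 1 for each prime q | 1023.
x^(341) mod f = x^9 + x^6 + x^5 + x^4 + x^3 + x^2.
x^(93) mod f = x^9 + x^2 + x + 1.
x^(33) mod f = x^9 + x^8 + x^7 + x^4 + x^3 + x^2 + 1.
None equal 1, so x has full order 1023; f is primitive.

Yes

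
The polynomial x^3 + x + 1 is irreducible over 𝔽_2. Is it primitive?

Yes

Write f(x) = x^3 + x + 1.
|GF(2^3)^×| = 2^3 − 1 = 7. Prime factorization: 7 = 7.
f is primitive ⇔ x has order 7 in GF(2)[x]/(f), i.e. x^(7/q) ≠ 1 for each prime q | 7.
x^(1) mod f = x.
None equal 1, so x has full order 7; f is primitive.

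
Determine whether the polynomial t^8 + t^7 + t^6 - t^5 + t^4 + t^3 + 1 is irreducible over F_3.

Write f(t) = t^8 + t^7 + t^6 - t^5 + t^4 + t^3 + 1.
Check for roots in F_3: f(0) = 1; f(1) = 2; f(2) = 0 → root.
f(2) = 0, so (t − 2) divides f(t); f is reducible.

No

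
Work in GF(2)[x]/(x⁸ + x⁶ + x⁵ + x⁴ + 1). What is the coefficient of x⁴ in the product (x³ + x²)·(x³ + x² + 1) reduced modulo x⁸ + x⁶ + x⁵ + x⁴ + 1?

1

Multiply in GF(2)[x]: (x³ + x²)·(x³ + x² + 1) = x⁶ + x⁴ + x³ + x².
Reduced: x⁶ + x⁴ + x³ + x².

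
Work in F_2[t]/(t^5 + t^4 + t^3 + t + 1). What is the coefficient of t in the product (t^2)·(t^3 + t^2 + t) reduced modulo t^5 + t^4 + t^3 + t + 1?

1

Multiply in F_2[t]: (t^2)·(t^3 + t^2 + t) = t^5 + t^4 + t^3.
Reduce using t^5 ≡ t^4 + t^3 + t + 1 (mod t^5 + t^4 + t^3 + t + 1).
Reduced: t + 1.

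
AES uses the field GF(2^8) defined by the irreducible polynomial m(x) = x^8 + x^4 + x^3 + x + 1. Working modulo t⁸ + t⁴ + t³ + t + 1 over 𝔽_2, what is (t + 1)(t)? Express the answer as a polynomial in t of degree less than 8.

t^2 + t

Multiply in 𝔽_2[t]: (t + 1)·(t) = t² + t.
Reduced: t² + t.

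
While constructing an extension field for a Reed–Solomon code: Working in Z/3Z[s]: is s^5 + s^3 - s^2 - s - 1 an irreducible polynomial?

Write h(s) = s^5 + s^3 - s^2 - s - 1.
Check for roots in Z/3Z: h(0) = 2; h(1) = 2; h(2) = 0 → root.
h(2) = 0, so (s − 2) divides h(s); h is reducible.

No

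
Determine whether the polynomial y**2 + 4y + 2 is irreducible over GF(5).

Yes

Write P(y) = y**2 + 4y + 2.
Check for roots in GF(5): P(0) = 2; P(1) = 2; P(2) = 4; P(3) = 3; P(4) = 4.
No roots. A degree-2 polynomial over a field with no linear factor is irreducible.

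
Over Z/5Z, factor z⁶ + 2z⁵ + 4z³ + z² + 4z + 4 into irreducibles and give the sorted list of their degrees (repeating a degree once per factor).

Write g(z) = z⁶ + 2z⁵ + 4z³ + z² + 4z + 4.
Roots in Z/5Z: g(0) = 4; g(1) = 1; g(2) = 1; g(3) = 3; g(4) = 1.
Complete factorization: g(z) = (z⁶ + 2z⁵ + 4z³ + z² + 4z + 4).
Factor degrees with multiplicity: 6 = 6.

6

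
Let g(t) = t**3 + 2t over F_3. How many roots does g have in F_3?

3

Evaluate at each of the 3 elements of F_3:
g(0) = 0 → root; g(1) = 0 → root; g(2) = 0 → root.
Roots: {0, 1, 2}.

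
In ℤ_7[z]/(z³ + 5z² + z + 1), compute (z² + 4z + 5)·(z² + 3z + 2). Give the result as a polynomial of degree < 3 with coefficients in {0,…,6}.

Multiply in ℤ_7[z]: (z² + 4z + 5)·(z² + 3z + 2) = z⁴ + 5z² + 2z + 3.
Reduce using z³ ≡ 2z² + 6z + 6 (mod z³ + 5z² + z + 1).
Reduced: z² + 6z + 1.

z^2 + 6z + 1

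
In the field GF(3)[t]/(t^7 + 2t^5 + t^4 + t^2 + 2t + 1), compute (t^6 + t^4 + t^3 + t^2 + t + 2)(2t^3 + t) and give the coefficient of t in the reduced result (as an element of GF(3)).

1

Multiply in GF(3)[t]: (t^6 + t^4 + t^3 + t^2 + t + 2)·(2t^3 + t) = 2t^9 + 2t^6 + 2t^3 + t^2 + 2t.
Reduce using t^7 ≡ t^5 + 2t^4 + 2t^2 + t + 2 (mod t^7 + 2t^5 + t^4 + t^2 + 2t + 1).
Reduced: 2t^5 + 2t^4 + t^3 + t + 1.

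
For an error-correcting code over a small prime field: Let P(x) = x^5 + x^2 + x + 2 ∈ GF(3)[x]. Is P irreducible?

Yes

Check for roots in GF(3): P(0) = 2; P(1) = 2; P(2) = 1.
No roots, so no linear factors.
Monic irreducibles of degree 2 over GF(3): x^2 + 1, x^2 + x + 2, x^2 + 2x + 2.
None of them divide P (all give nonzero remainder).
No irreducible factor of degree ≤ 2 exists, so P is irreducible over GF(3).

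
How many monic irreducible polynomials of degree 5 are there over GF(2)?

6

By the necklace-counting formula, N_2(5) = (1/5) Σ_{d|5} μ(5/d)·2^d.
Divisors of 5: 1, 5; μ(5/d) for each: -1, 1.
Σ = − 2^1 + 2^5 = 30.
N = 30/5 = 6.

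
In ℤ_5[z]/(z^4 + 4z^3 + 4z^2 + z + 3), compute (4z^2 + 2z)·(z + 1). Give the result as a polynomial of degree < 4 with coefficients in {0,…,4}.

4z^3 + z^2 + 2z

Multiply in ℤ_5[z]: (4z^2 + 2z)·(z + 1) = 4z^3 + z^2 + 2z.
Reduced: 4z^3 + z^2 + 2z.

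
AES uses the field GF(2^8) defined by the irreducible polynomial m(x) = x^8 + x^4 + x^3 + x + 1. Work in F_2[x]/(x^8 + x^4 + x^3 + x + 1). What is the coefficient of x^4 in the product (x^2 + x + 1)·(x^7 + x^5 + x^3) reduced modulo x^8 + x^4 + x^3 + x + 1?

Multiply in F_2[x]: (x^2 + x + 1)·(x^7 + x^5 + x^3) = x^9 + x^8 + x^6 + x^4 + x^3.
Reduce using x^8 ≡ x^4 + x^3 + x + 1 (mod x^8 + x^4 + x^3 + x + 1).
Reduced: x^6 + x^5 + x^4 + x^2 + 1.

1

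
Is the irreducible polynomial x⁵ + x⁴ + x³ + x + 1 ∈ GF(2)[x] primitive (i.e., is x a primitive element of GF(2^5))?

Write f(x) = x⁵ + x⁴ + x³ + x + 1.
|GF(2^5)^×| = 2^5 − 1 = 31. Prime factorization: 31 = 31.
f is primitive ⇔ x has order 31 in GF(2)[x]/(f), i.e. x^(31/q) ≠ 1 for each prime q | 31.
x^(1) mod f = x.
None equal 1, so x has full order 31; f is primitive.

Yes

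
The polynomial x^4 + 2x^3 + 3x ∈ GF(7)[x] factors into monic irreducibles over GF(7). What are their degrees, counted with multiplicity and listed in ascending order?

Write h(x) = x^4 + 2x^3 + 3x.
Linear factors from roots: (x).
Complete factorization: h(x) = (x)·(x^3 + 2x^2 + 3).
Factor degrees with multiplicity: 1 + 3 = 4.

1, 3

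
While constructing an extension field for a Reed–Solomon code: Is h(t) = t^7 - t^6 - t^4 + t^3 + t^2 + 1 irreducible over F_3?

Yes

Check for roots in F_3: h(0) = 1; h(1) = 2; h(2) = 1.
No roots, so no linear factors.
Monic irreducibles of degree 2 over GF(3): t^2 + 1, t^2 + t - 1, t^2 - t - 1.
None of them divide h (all give nonzero remainder).
Degree-3 irreducible divisors: test the 8 monic irreducibles of degree 3 over GF(3).
None of them divide h (all give nonzero remainder).
No irreducible factor of degree ≤ 3 exists, so h is irreducible over GF(3).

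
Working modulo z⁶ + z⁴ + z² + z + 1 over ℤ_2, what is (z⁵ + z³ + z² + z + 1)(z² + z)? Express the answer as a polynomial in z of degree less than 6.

z^4 + z^3 + z + 1

Multiply in ℤ_2[z]: (z⁵ + z³ + z² + z + 1)·(z² + z) = z⁷ + z⁶ + z⁵ + z.
Reduce using z⁶ ≡ z⁴ + z² + z + 1 (mod z⁶ + z⁴ + z² + z + 1).
Reduced: z⁴ + z³ + z + 1.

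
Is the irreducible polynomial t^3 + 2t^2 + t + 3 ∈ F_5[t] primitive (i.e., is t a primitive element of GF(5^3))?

Yes

Write f(t) = t^3 + 2t^2 + t + 3.
|GF(5^3)^×| = 5^3 − 1 = 124. Prime factorization: 124 = 2^2·31.
f is primitive ⇔ t has order 124 in GF(5)[t]/(f), i.e. t^(124/q) ≠ 1 for each prime q | 124.
t^(62) mod f = 4.
t^(4) mod f = 3t^2 + 4t + 1.
None equal 1, so t has full order 124; f is primitive.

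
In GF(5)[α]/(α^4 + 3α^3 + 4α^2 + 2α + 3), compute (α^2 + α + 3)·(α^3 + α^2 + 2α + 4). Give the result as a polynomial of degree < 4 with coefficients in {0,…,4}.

α^2 + 4α

Multiply in GF(5)[α]: (α^2 + α + 3)·(α^3 + α^2 + 2α + 4) = α^5 + 2α^4 + α^3 + 4α^2 + 2.
Reduce using α^4 ≡ 2α^3 + α^2 + 3α + 2 (mod α^4 + 3α^3 + 4α^2 + 2α + 3).
Reduced: α^2 + 4α.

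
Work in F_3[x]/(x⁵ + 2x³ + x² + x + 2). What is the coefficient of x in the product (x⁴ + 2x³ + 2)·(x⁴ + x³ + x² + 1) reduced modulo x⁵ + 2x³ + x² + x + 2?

Multiply in F_3[x]: (x⁴ + 2x³ + 2)·(x⁴ + x³ + x² + 1) = x⁸ + 2x⁵ + x³ + 2x² + 2.
Reduce using x⁵ ≡ x³ + 2x² + 2x + 1 (mod x⁵ + 2x³ + x² + x + 2).
Reduced: 2x³.

0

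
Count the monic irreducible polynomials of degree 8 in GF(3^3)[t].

35303625630

By the necklace-counting formula, N_27(8) = (1/8) Σ_{d|8} μ(8/d)·27^d.
Divisors of 8: 1, 2, 4, 8; μ(8/d) for each: 0, 0, -1, 1.
Σ = − 27^4 + 27^8 = 282429005040.
N = 282429005040/8 = 35303625630.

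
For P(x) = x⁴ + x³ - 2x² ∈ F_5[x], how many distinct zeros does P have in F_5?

Evaluate at each of the 5 elements of F_5:
P(0) = 0 → root; P(1) = 0 → root; P(2) = 1; P(3) = 0 → root; P(4) = 3.
Roots: {0, 1, 3}.

3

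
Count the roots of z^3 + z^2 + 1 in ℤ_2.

0

Write g(z) = z^3 + z^2 + 1.
Evaluate at each of the 2 elements of ℤ_2:
g(0) = 1; g(1) = 1.
No element is a root.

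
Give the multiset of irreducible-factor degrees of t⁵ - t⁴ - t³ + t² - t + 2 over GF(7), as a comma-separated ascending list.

Write f(t) = t⁵ - t⁴ - t³ + t² - t + 2.
Complete factorization: f(t) = (t⁵ - t⁴ - t³ + t² - t + 2).
Factor degrees with multiplicity: 5 = 5.

5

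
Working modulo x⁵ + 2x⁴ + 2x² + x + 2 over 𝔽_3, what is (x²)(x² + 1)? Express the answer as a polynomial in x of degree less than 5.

Multiply in 𝔽_3[x]: (x²)·(x² + 1) = x⁴ + x².
Reduced: x⁴ + x².

x^4 + x^2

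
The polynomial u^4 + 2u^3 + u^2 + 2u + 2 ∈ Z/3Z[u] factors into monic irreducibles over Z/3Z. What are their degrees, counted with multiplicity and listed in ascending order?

1, 3

Write h(u) = u^4 + 2u^3 + u^2 + 2u + 2.
Roots in Z/3Z: h(0) = 2; h(1) = 2; h(2) = 0 → root.
Linear factors from roots: (u + 1).
Complete factorization: h(u) = (u + 1)·(u^3 + u^2 + 2).
Factor degrees with multiplicity: 1 + 3 = 4.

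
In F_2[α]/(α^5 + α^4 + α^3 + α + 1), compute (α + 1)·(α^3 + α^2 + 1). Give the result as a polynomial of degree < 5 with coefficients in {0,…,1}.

Multiply in F_2[α]: (α + 1)·(α^3 + α^2 + 1) = α^4 + α^2 + α + 1.
Reduced: α^4 + α^2 + α + 1.

α^4 + α^2 + α + 1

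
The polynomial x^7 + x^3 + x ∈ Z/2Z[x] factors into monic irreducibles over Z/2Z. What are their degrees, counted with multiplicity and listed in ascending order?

Write h(x) = x^7 + x^3 + x.
Roots in Z/2Z: h(0) = 0 → root; h(1) = 1.
Linear factors from roots: (x).
Complete factorization: h(x) = (x)·(x^3 + x + 1)^2.
Factor degrees with multiplicity: 1 + 3 + 3 = 7.

1, 3, 3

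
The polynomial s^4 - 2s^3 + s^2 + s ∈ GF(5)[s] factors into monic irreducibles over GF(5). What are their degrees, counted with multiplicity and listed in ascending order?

1, 3

Write h(s) = s^4 - 2s^3 + s^2 + s.
Roots in GF(5): h(0) = 0 → root; h(1) = 1; h(2) = 1; h(3) = 4; h(4) = 3.
Linear factors from roots: (s).
Complete factorization: h(s) = (s)·(s^3 - 2s^2 + s + 1).
Factor degrees with multiplicity: 1 + 3 = 4.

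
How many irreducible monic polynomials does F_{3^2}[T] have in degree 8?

Gauss's count: N_{9}(8) = (1/8) Σ_{d|8} μ(8/d)·9^d.
Divisors of 8: 1, 2, 4, 8; μ(8/d) for each: 0, 0, -1, 1.
Σ = − 9^4 + 9^8 = 43040160.
N = 43040160/8 = 5380020.

5380020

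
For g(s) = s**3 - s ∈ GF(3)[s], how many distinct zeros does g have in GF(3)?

Evaluate at each of the 3 elements of GF(3):
g(0) = 0 → root; g(1) = 0 → root; g(2) = 0 → root.
Roots: {0, 1, 2}.

3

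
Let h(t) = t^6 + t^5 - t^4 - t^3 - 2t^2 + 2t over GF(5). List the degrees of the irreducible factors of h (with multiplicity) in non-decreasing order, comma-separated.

1, 1, 2, 2

Roots in GF(5): h(0) = 0 → root; h(1) = 0 → root; h(2) = 3; h(3) = 2; h(4) = 1.
Linear factors from roots: (t), (t - 1).
Complete factorization: h(t) = (t)·(t - 1)·(t^2 - 2t - 2)·(t^2 - t + 1).
Factor degrees with multiplicity: 1 + 1 + 2 + 2 = 6.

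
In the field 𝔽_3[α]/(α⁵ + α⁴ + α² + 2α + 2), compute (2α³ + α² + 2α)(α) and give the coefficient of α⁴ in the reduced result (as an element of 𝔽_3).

Multiply in 𝔽_3[α]: (2α³ + α² + 2α)·(α) = 2α⁴ + α³ + 2α².
Reduced: 2α⁴ + α³ + 2α².

2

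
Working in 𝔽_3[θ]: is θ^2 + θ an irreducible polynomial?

Write m(θ) = θ^2 + θ.
Check for roots in 𝔽_3: m(0) = 0 → root; m(1) = 2; m(2) = 0 → root.
m(0) = 0, so (θ) divides m(θ); m is reducible.

No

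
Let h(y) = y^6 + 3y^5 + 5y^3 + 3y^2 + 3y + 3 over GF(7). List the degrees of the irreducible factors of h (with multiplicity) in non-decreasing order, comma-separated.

Linear factors from roots: (y + 2).
Complete factorization: h(y) = (y + 2)·(y^2 + 2y + 3)·(y^3 + 6y^2 + 4y + 4).
Factor degrees with multiplicity: 1 + 2 + 3 = 6.

1, 2, 3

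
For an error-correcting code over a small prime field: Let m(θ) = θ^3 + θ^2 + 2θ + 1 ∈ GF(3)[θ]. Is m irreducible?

Yes

Check for roots in GF(3): m(0) = 1; m(1) = 2; m(2) = 2.
No roots. A degree-3 polynomial over a field with no linear factor is irreducible.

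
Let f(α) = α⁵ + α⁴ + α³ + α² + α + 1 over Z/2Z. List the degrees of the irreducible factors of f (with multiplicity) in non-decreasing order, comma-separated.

Roots in Z/2Z: f(0) = 1; f(1) = 0 → root.
Linear factors from roots: (α + 1).
Complete factorization: f(α) = (α + 1)·(α² + α + 1)^2.
Factor degrees with multiplicity: 1 + 2 + 2 = 5.

1, 2, 2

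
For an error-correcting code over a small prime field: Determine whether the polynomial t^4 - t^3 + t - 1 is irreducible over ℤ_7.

Write f(t) = t^4 - t^3 + t - 1.
Check for roots in ℤ_7: f(0) = 6; f(1) = 0 → root; f(2) = 2; f(3) = 0 → root; f(4) = 6; f(5) = 0 → root; f(6) = 0 → root.
f(1) = 0, so (t − 1) divides f(t); f is reducible.

No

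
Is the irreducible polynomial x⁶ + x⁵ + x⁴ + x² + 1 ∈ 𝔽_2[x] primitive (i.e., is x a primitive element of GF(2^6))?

No

Write f(x) = x⁶ + x⁵ + x⁴ + x² + 1.
|GF(2^6)^×| = 2^6 − 1 = 63. Prime factorization: 63 = 3^2·7.
f is primitive ⇔ x has order 63 in GF(2)[x]/(f), i.e. x^(63/q) ≠ 1 for each prime q | 63.
x^(21) mod f = 1
x^(9) mod f = x³ + 1.
Since x^(21) = 1, the order of x divides 21 < 63; not primitive.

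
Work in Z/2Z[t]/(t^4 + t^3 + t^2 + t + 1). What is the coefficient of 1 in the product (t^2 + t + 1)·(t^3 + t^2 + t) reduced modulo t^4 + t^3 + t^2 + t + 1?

Multiply in Z/2Z[t]: (t^2 + t + 1)·(t^3 + t^2 + t) = t^5 + t^3 + t.
Reduce using t^4 ≡ t^3 + t^2 + t + 1 (mod t^4 + t^3 + t^2 + t + 1).
Reduced: t^3 + t + 1.

1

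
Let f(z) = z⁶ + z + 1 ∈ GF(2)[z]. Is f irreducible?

Check for roots in GF(2): f(0) = 1; f(1) = 1.
No roots, so no linear factors.
Monic irreducibles of degree 2 over GF(2): z² + z + 1.
None of them divide f (all give nonzero remainder).
Monic irreducibles of degree 3 over GF(2): z³ + z + 1, z³ + z² + 1.
None of them divide f (all give nonzero remainder).
No irreducible factor of degree ≤ 3 exists, so f is irreducible over GF(2).

Yes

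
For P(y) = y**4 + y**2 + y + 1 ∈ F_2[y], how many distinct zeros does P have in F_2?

1

Evaluate at each of the 2 elements of F_2:
P(0) = 1; P(1) = 0 → root.
Roots: {1}.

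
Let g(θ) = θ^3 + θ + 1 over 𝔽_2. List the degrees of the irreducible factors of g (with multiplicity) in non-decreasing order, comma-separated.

3

Roots in 𝔽_2: g(0) = 1; g(1) = 1.
Complete factorization: g(θ) = (θ^3 + θ + 1).
Factor degrees with multiplicity: 3 = 3.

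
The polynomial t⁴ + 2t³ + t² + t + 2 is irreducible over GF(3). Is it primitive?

Yes

Write f(t) = t⁴ + 2t³ + t² + t + 2.
|GF(3^4)^×| = 3^4 − 1 = 80. Prime factorization: 80 = 2^4·5.
f is primitive ⇔ t has order 80 in GF(3)[t]/(f), i.e. t^(80/q) ≠ 1 for each prime q | 80.
t^(40) mod f = 2.
t^(16) mod f = t³ + 1.
None equal 1, so t has full order 80; f is primitive.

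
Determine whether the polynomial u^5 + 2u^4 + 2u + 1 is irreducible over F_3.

No

Write f(u) = u^5 + 2u^4 + 2u + 1.
Check for roots in F_3: f(0) = 1; f(1) = 0 → root; f(2) = 0 → root.
f(1) = 0, so (u − 1) divides f(u); f is reducible.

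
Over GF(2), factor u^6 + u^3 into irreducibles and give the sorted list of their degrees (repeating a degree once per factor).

1, 1, 1, 1, 2

Write f(u) = u^6 + u^3.
Roots in GF(2): f(0) = 0 → root; f(1) = 0 → root.
Linear factors from roots: (u), (u + 1).
Complete factorization: f(u) = (u + 1)·(u)^3·(u^2 + u + 1).
Factor degrees with multiplicity: 1 + 1 + 1 + 1 + 2 = 6.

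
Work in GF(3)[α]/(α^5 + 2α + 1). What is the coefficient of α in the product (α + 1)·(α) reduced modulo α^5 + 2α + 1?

Multiply in GF(3)[α]: (α + 1)·(α) = α^2 + α.
Reduced: α^2 + α.

1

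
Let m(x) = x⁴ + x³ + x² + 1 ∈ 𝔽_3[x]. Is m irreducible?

Yes

Check for roots in 𝔽_3: m(0) = 1; m(1) = 1; m(2) = 2.
No roots, so no linear factors.
Monic irreducibles of degree 2 over GF(3): x² + 1, x² + x - 1, x² - x - 1.
None of them divide m (all give nonzero remainder).
No irreducible factor of degree ≤ 2 exists, so m is irreducible over GF(3).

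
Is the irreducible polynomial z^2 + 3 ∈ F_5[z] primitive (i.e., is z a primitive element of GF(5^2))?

No

Write f(z) = z^2 + 3.
|GF(5^2)^×| = 5^2 − 1 = 24. Prime factorization: 24 = 2^3·3.
f is primitive ⇔ z has order 24 in GF(5)[z]/(f), i.e. z^(24/q) ≠ 1 for each prime q | 24.
z^(12) mod f = 4.
z^(8) mod f = 1
Since z^(8) = 1, the order of z divides 8 < 24; not primitive.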